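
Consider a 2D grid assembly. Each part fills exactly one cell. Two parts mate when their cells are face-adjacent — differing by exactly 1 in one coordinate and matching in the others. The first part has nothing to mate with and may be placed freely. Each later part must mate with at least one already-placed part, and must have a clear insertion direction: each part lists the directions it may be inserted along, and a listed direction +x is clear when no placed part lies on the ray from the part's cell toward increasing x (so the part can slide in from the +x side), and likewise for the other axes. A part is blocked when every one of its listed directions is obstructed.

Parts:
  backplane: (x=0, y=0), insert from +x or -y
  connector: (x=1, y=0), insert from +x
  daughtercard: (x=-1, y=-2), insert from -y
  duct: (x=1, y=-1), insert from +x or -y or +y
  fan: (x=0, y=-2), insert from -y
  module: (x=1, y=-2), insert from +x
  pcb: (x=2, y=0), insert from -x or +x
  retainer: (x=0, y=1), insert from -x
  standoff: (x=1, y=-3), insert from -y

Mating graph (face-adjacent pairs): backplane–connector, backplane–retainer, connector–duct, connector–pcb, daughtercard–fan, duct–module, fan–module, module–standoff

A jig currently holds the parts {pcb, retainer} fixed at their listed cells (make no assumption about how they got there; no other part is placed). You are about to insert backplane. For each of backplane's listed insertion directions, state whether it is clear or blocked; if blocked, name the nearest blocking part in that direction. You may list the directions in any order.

+x: blocked by pcb; -y: clear

+x: nearest on ray is pcb@(2, 0) ⇒ blocked
-y: ray from backplane(0, 0) has no placed part ⇒ clear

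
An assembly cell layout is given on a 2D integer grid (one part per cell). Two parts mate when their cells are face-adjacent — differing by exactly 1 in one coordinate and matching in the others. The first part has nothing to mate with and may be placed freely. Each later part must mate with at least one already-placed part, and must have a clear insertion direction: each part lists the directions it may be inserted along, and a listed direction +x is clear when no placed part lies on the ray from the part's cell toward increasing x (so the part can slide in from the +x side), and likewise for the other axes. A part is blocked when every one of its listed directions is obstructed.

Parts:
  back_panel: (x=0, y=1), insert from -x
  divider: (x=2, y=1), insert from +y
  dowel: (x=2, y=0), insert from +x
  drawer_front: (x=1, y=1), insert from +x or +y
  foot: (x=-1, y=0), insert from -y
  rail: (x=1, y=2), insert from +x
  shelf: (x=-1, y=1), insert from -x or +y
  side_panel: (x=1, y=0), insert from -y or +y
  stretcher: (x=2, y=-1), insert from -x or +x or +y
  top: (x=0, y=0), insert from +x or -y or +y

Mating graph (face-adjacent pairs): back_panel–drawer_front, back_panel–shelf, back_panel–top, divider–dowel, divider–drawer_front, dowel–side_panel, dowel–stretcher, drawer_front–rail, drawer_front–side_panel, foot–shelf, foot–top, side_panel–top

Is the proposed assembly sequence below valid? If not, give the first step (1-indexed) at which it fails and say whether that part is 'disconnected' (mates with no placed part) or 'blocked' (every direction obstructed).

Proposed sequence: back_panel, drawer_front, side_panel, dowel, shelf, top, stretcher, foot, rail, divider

1. back_panel@(0, 1) [-x clear] — {back_panel}
2. drawer_front@(1, 1) [+x clear] — {back_panel, drawer_front}
3. side_panel@(1, 0) [-y clear] — {back_panel, drawer_front, side_panel}
4. dowel@(2, 0) [+x clear] — {back_panel, dowel, drawer_front, side_panel}
5. shelf@(-1, 1) [-x clear] — {back_panel, dowel, drawer_front, shelf, side_panel}
6. top@(0, 0) [-y clear] — {back_panel, dowel, drawer_front, shelf, side_panel, top}
7. stretcher@(2, -1) [-x clear] — {back_panel, dowel, drawer_front, shelf, side_panel, stretcher, top}
8. foot@(-1, 0) [-y clear] — {back_panel, dowel, drawer_front, foot, shelf, side_panel, stretcher, top}
9. rail@(1, 2) [+x clear] — {back_panel, dowel, drawer_front, foot, rail, shelf, side_panel, stretcher, top}
10. divider@(2, 1) [+y clear] — {back_panel, divider, dowel, drawer_front, foot, rail, shelf, side_panel, stretcher, top}

Valid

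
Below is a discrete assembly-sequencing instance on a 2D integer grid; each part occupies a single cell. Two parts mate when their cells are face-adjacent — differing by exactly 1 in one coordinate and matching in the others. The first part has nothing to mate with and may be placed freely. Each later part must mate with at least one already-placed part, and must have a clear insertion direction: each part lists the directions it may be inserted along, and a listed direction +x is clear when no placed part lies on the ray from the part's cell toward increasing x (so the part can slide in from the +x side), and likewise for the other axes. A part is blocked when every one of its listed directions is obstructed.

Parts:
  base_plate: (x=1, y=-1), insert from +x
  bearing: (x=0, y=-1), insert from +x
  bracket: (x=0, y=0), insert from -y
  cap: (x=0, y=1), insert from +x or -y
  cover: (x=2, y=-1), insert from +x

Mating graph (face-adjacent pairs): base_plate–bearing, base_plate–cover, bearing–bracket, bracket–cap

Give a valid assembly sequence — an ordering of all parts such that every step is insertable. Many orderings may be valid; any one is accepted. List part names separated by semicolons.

1. bracket@(0, 0) [-y clear] — {bracket}
2. bearing@(0, -1) [+x clear] — {bearing, bracket}
3. cap@(0, 1) [+x clear] — {bearing, bracket, cap}
4. base_plate@(1, -1) [+x clear] — {base_plate, bearing, bracket, cap}
5. cover@(2, -1) [+x clear] — {base_plate, bearing, bracket, cap, cover}

bracket; bearing; cap; base_plate; cover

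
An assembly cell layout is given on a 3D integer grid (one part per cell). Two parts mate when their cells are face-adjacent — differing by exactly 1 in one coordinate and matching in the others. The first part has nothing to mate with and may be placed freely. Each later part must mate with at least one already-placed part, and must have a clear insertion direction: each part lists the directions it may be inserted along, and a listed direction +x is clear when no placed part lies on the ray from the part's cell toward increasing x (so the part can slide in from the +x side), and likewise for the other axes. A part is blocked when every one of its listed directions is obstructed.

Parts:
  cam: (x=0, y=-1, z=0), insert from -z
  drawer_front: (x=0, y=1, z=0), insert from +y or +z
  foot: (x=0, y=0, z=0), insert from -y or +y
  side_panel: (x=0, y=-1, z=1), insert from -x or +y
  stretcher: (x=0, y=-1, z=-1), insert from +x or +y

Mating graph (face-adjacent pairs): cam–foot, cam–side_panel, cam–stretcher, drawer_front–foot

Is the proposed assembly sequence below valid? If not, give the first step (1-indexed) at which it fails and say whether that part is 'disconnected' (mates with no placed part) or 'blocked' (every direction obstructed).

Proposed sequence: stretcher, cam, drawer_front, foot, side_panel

Invalid at step 2 (blocked)

1. stretcher@(0, -1, -1) [+x clear] — {stretcher}
2. cam@(0, -1, 0) — -z all obstructed ⇒ blocked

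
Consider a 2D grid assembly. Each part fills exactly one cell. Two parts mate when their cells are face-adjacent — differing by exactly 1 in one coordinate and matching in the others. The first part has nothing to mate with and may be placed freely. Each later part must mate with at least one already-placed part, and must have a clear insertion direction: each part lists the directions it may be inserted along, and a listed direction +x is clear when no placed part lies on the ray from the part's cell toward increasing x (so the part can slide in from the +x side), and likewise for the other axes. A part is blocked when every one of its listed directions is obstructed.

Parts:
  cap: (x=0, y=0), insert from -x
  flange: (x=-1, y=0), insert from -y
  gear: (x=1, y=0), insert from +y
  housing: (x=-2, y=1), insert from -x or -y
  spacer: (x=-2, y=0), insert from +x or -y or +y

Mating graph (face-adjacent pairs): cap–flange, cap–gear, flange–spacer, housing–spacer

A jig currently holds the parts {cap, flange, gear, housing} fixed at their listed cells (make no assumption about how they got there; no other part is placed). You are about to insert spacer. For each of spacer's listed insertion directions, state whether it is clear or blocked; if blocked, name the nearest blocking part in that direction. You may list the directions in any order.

+x: nearest on ray is flange@(-1, 0) ⇒ blocked
-y: ray from spacer(-2, 0) has no placed part ⇒ clear
+y: nearest on ray is housing@(-2, 1) ⇒ blocked

+x: blocked by flange; +y: blocked by housing; -y: clear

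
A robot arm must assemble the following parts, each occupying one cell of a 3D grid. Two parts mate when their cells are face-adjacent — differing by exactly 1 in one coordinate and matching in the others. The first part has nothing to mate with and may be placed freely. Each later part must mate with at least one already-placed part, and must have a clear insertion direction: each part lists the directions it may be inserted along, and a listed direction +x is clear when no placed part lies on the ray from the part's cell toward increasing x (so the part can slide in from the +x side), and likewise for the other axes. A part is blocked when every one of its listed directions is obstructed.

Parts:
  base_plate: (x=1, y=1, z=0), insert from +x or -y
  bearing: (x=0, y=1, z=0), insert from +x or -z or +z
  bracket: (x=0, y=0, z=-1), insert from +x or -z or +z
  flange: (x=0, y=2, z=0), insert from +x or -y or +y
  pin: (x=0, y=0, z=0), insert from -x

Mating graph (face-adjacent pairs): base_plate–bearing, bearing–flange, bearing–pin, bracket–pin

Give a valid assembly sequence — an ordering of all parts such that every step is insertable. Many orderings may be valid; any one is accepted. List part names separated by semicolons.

flange; bearing; pin; bracket; base_plate

1. flange@(0, 2, 0) [+x clear] — {flange}
2. bearing@(0, 1, 0) [+x clear] — {bearing, flange}
3. pin@(0, 0, 0) [-x clear] — {bearing, flange, pin}
4. bracket@(0, 0, -1) [+x clear] — {bearing, bracket, flange, pin}
5. base_plate@(1, 1, 0) [+x clear] — {base_plate, bearing, bracket, flange, pin}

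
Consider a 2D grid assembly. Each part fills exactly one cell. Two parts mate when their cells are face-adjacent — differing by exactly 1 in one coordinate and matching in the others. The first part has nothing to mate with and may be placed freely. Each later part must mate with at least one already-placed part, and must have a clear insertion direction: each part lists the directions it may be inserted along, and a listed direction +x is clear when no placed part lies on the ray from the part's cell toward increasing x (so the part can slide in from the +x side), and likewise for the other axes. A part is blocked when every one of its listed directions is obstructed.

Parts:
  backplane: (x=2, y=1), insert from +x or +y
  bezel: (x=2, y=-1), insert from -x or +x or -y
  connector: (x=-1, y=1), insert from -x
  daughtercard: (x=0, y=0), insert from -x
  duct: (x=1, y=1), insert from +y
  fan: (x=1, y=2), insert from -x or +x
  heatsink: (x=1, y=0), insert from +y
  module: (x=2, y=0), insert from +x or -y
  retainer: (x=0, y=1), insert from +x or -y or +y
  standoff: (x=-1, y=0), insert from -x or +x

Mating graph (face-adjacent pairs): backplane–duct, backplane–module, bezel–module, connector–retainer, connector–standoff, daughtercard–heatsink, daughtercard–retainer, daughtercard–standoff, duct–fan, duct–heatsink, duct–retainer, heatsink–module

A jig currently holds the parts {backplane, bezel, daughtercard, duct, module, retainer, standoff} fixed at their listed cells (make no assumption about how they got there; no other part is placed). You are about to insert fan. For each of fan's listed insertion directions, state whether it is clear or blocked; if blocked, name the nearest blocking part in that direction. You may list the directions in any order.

-x: ray from fan(1, 2) has no placed part ⇒ clear
+x: ray from fan(1, 2) has no placed part ⇒ clear

+x: clear; -x: clear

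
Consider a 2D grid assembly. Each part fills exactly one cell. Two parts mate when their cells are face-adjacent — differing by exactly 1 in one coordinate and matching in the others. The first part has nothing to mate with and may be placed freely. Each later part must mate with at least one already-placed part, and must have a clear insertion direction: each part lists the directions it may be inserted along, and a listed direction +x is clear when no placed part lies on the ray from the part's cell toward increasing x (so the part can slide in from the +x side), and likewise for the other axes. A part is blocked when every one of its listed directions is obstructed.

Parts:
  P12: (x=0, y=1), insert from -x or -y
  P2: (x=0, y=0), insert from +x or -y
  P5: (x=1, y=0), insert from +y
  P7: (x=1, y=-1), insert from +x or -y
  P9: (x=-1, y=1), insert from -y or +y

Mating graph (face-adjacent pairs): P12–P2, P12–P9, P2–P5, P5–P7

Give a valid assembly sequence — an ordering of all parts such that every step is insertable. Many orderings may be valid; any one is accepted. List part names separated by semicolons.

1. P12@(0, 1) [-x clear] — {P12}
2. P2@(0, 0) [+x clear] — {P12, P2}
3. P5@(1, 0) [+y clear] — {P12, P2, P5}
4. P7@(1, -1) [+x clear] — {P12, P2, P5, P7}
5. P9@(-1, 1) [-y clear] — {P12, P2, P5, P7, P9}

P12; P2; P5; P7; P9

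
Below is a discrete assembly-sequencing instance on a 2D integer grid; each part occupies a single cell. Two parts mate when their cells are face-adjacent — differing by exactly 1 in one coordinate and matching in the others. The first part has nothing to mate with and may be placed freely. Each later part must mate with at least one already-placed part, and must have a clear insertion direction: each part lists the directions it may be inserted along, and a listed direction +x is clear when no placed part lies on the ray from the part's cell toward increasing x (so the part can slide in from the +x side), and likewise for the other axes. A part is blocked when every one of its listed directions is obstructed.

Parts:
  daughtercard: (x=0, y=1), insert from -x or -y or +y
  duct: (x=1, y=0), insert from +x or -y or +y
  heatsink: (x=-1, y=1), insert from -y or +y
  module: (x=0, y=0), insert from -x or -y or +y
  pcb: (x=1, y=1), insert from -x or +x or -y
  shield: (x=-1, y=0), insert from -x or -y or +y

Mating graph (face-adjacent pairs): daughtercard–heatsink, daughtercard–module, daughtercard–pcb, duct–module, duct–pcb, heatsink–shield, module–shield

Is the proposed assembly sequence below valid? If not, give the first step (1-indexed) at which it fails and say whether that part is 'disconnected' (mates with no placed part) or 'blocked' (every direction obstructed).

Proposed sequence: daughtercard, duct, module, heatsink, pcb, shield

Invalid at step 2 (disconnected)

1. daughtercard@(0, 1) [-x clear] — {daughtercard}
2. duct@(1, 0) — no placed neighbour ⇒ disconnected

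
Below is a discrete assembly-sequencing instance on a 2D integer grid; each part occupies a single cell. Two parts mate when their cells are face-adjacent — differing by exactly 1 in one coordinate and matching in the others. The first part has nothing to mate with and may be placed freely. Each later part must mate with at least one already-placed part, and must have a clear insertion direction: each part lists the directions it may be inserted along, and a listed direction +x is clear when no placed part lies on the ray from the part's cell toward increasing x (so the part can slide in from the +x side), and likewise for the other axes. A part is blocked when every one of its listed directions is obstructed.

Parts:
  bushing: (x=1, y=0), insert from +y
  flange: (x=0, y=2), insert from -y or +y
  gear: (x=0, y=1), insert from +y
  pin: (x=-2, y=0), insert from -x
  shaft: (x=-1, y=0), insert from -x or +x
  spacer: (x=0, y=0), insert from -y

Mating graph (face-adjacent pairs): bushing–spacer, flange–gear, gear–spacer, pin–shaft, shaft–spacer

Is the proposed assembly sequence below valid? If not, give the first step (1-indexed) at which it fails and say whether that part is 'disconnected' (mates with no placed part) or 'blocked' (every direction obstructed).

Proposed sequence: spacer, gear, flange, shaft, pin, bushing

Valid

1. spacer@(0, 0) [-y clear] — {spacer}
2. gear@(0, 1) [+y clear] — {gear, spacer}
3. flange@(0, 2) [+y clear] — {flange, gear, spacer}
4. shaft@(-1, 0) [-x clear] — {flange, gear, shaft, spacer}
5. pin@(-2, 0) [-x clear] — {flange, gear, pin, shaft, spacer}
6. bushing@(1, 0) [+y clear] — {bushing, flange, gear, pin, shaft, spacer}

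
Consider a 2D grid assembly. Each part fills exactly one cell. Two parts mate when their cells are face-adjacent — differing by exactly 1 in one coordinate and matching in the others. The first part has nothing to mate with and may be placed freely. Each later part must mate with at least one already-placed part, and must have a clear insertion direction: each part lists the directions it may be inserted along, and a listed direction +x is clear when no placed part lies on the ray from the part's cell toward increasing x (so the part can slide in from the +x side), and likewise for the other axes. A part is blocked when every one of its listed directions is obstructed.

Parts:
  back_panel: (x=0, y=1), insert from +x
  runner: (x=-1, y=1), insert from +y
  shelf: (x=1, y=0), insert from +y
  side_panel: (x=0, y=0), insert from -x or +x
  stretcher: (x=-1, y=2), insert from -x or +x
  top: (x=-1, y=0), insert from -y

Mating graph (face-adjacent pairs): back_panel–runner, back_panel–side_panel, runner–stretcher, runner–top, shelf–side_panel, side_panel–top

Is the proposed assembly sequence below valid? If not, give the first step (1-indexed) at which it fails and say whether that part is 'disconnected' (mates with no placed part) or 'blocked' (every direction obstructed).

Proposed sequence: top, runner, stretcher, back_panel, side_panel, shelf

Valid

1. top@(-1, 0) [-y clear] — {top}
2. runner@(-1, 1) [+y clear] — {runner, top}
3. stretcher@(-1, 2) [-x clear] — {runner, stretcher, top}
4. back_panel@(0, 1) [+x clear] — {back_panel, runner, stretcher, top}
5. side_panel@(0, 0) [+x clear] — {back_panel, runner, side_panel, stretcher, top}
6. shelf@(1, 0) [+y clear] — {back_panel, runner, shelf, side_panel, stretcher, top}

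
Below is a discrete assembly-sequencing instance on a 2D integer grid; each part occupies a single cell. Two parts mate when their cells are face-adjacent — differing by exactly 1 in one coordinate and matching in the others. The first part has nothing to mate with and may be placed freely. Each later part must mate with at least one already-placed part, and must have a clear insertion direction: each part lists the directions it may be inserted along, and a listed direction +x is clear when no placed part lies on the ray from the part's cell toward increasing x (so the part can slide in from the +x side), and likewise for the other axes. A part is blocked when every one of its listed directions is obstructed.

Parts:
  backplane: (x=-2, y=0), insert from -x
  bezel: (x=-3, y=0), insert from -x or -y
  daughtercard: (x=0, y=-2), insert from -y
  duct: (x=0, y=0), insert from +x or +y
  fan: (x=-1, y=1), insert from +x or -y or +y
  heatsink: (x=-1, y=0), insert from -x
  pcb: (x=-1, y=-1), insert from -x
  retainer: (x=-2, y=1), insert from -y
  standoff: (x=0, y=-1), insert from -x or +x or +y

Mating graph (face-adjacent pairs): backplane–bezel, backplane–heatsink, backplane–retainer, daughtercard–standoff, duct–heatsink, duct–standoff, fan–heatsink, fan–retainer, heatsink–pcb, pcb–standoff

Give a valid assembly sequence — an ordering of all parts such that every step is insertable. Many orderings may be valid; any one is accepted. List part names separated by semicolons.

1. heatsink@(-1, 0) [-x clear] — {heatsink}
2. duct@(0, 0) [+x clear] — {duct, heatsink}
3. fan@(-1, 1) [+x clear] — {duct, fan, heatsink}
4. standoff@(0, -1) [-x clear] — {duct, fan, heatsink, standoff}
5. daughtercard@(0, -2) [-y clear] — {daughtercard, duct, fan, heatsink, standoff}
6. pcb@(-1, -1) [-x clear] — {daughtercard, duct, fan, heatsink, pcb, standoff}
7. retainer@(-2, 1) [-y clear] — {daughtercard, duct, fan, heatsink, pcb, retainer, standoff}
8. backplane@(-2, 0) [-x clear] — {backplane, daughtercard, duct, fan, heatsink, pcb, retainer, standoff}
9. bezel@(-3, 0) [-x clear] — {backplane, bezel, daughtercard, duct, fan, heatsink, pcb, retainer, standoff}

heatsink; duct; fan; standoff; daughtercard; pcb; retainer; backplane; bezel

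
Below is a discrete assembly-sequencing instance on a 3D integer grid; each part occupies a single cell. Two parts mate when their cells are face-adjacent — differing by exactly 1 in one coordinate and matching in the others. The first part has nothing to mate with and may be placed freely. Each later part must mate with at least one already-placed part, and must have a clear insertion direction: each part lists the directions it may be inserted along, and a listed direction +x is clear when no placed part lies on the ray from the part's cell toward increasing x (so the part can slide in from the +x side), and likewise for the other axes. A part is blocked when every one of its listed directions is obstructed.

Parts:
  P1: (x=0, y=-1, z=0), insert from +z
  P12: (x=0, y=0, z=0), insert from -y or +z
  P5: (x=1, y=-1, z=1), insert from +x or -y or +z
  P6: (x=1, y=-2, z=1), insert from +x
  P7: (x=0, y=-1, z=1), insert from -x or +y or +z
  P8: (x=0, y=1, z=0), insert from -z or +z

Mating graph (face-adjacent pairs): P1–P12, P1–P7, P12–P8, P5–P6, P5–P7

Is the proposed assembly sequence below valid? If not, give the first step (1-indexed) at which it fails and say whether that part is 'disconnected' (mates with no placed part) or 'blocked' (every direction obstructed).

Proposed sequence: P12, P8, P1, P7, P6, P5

1. P12@(0, 0, 0) [-y clear] — {P12}
2. P8@(0, 1, 0) [-z clear] — {P12, P8}
3. P1@(0, -1, 0) [+z clear] — {P1, P12, P8}
4. P7@(0, -1, 1) [-x clear] — {P1, P12, P7, P8}
5. P6@(1, -2, 1) — no placed neighbour ⇒ disconnected

Invalid at step 5 (disconnected)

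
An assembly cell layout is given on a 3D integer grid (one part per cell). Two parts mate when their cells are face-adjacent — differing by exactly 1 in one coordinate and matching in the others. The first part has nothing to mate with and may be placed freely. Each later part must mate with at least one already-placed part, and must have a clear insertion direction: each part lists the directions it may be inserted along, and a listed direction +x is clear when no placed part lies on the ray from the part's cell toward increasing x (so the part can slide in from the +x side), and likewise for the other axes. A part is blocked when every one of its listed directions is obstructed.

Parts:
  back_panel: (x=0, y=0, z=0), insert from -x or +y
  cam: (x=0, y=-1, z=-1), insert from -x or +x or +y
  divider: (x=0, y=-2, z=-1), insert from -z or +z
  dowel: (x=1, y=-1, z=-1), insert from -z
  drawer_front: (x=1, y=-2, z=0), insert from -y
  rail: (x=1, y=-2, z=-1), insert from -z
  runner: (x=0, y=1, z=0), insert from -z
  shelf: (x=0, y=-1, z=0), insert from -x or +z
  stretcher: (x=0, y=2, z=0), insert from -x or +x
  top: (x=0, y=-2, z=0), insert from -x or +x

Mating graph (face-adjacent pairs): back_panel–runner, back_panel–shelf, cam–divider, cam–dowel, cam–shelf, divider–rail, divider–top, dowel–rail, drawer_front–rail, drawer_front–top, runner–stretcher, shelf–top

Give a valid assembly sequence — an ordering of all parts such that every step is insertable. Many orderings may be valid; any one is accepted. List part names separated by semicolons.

rail; drawer_front; top; divider; cam; dowel; shelf; back_panel; runner; stretcher

1. rail@(1, -2, -1) [-z clear] — {rail}
2. drawer_front@(1, -2, 0) [-y clear] — {drawer_front, rail}
3. top@(0, -2, 0) [-x clear] — {drawer_front, rail, top}
4. divider@(0, -2, -1) [-z clear] — {divider, drawer_front, rail, top}
5. cam@(0, -1, -1) [-x clear] — {cam, divider, drawer_front, rail, top}
6. dowel@(1, -1, -1) [-z clear] — {cam, divider, dowel, drawer_front, rail, top}
7. shelf@(0, -1, 0) [-x clear] — {cam, divider, dowel, drawer_front, rail, shelf, top}
8. back_panel@(0, 0, 0) [-x clear] — {back_panel, cam, divider, dowel, drawer_front, rail, shelf, top}
9. runner@(0, 1, 0) [-z clear] — {back_panel, cam, divider, dowel, drawer_front, rail, runner, shelf, top}
10. stretcher@(0, 2, 0) [-x clear] — {back_panel, cam, divider, dowel, drawer_front, rail, runner, shelf, stretcher, top}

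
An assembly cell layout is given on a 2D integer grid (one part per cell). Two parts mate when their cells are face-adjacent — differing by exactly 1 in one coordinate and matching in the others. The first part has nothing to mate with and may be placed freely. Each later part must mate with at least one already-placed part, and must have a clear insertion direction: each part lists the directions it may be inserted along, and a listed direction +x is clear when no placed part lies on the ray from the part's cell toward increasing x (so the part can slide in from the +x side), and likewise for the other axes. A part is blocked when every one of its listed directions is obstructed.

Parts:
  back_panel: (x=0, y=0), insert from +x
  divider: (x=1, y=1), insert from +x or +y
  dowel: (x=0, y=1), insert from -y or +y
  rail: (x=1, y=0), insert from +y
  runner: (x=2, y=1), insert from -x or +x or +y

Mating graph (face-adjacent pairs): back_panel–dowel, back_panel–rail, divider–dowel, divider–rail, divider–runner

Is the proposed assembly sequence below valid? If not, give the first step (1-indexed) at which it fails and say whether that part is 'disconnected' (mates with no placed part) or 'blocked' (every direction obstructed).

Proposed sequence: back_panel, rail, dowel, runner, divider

Invalid at step 4 (disconnected)

1. back_panel@(0, 0) [+x clear] — {back_panel}
2. rail@(1, 0) [+y clear] — {back_panel, rail}
3. dowel@(0, 1) [+y clear] — {back_panel, dowel, rail}
4. runner@(2, 1) — no placed neighbour ⇒ disconnected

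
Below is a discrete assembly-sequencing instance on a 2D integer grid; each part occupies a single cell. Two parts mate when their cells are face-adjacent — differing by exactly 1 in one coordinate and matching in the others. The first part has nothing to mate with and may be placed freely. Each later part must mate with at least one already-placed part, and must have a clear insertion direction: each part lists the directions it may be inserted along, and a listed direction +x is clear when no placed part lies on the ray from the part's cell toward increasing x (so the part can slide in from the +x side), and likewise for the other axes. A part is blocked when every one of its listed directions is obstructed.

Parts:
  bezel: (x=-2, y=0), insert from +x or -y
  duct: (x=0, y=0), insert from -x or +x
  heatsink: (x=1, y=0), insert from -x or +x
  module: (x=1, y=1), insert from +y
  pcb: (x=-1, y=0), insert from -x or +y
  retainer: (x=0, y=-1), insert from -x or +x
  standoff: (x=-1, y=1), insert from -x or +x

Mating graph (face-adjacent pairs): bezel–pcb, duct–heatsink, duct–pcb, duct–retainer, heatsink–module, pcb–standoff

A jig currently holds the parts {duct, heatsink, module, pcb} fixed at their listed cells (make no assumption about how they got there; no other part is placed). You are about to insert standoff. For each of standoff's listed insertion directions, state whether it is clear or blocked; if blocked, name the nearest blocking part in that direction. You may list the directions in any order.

-x: ray from standoff(-1, 1) has no placed part ⇒ clear
+x: nearest on ray is module@(1, 1) ⇒ blocked

+x: blocked by module; -x: clear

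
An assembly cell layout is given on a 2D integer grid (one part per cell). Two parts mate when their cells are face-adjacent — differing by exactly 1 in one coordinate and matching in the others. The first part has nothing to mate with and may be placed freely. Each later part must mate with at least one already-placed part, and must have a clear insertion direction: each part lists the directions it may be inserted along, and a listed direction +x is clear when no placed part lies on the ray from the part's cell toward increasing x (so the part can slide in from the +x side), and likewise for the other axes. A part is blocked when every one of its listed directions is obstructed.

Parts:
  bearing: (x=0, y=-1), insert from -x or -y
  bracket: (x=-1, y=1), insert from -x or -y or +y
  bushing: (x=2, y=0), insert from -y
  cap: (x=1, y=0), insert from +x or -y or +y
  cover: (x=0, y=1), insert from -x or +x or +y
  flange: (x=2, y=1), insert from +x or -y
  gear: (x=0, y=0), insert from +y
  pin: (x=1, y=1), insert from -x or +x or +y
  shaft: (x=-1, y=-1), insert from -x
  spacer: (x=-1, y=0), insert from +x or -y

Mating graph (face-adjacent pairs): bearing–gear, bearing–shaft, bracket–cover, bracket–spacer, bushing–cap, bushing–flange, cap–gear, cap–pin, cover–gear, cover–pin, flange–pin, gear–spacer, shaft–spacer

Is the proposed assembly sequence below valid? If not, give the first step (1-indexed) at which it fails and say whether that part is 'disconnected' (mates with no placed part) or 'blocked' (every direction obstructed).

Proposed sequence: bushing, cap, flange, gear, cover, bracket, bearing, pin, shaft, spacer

Invalid at step 10 (blocked)

1. bushing@(2, 0) [-y clear] — {bushing}
2. cap@(1, 0) [-y clear] — {bushing, cap}
3. flange@(2, 1) [+x clear] — {bushing, cap, flange}
4. gear@(0, 0) [+y clear] — {bushing, cap, flange, gear}
5. cover@(0, 1) [-x clear] — {bushing, cap, cover, flange, gear}
6. bracket@(-1, 1) [-x clear] — {bracket, bushing, cap, cover, flange, gear}
7. bearing@(0, -1) [-x clear] — {bearing, bracket, bushing, cap, cover, flange, gear}
8. pin@(1, 1) [+y clear] — {bearing, bracket, bushing, cap, cover, flange, gear, pin}
9. shaft@(-1, -1) [-x clear] — {bearing, bracket, bushing, cap, cover, flange, gear, pin, shaft}
10. spacer@(-1, 0) — +x/-y all obstructed ⇒ blocked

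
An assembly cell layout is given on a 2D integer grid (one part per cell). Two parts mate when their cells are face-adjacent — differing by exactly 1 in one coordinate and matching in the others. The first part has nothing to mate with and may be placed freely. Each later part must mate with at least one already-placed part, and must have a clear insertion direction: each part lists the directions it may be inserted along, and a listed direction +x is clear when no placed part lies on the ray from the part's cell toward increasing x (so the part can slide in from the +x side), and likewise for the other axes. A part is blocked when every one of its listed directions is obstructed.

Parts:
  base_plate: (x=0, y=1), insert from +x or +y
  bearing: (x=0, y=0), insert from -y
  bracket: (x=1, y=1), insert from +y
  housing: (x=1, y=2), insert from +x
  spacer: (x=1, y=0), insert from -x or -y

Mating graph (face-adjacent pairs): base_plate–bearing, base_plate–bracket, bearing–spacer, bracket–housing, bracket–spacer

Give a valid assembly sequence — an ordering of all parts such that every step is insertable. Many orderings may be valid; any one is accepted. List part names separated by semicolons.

1. bearing@(0, 0) [-y clear] — {bearing}
2. spacer@(1, 0) [-y clear] — {bearing, spacer}
3. base_plate@(0, 1) [+x clear] — {base_plate, bearing, spacer}
4. bracket@(1, 1) [+y clear] — {base_plate, bearing, bracket, spacer}
5. housing@(1, 2) [+x clear] — {base_plate, bearing, bracket, housing, spacer}

bearing; spacer; base_plate; bracket; housing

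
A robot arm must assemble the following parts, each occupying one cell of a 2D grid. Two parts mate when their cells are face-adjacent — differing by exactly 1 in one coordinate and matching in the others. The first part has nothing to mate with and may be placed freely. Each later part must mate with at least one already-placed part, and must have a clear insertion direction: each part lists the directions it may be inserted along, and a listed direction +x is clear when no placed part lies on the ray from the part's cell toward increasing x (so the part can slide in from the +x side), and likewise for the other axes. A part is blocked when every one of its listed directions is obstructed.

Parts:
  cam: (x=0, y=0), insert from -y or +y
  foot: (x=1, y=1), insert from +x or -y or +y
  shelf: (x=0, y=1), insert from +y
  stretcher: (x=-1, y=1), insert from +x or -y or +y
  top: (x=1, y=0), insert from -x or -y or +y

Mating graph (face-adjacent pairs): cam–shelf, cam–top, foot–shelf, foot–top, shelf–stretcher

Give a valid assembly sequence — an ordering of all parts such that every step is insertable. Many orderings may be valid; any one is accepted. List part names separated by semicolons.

top; cam; shelf; stretcher; foot

1. top@(1, 0) [-x clear] — {top}
2. cam@(0, 0) [-y clear] — {cam, top}
3. shelf@(0, 1) [+y clear] — {cam, shelf, top}
4. stretcher@(-1, 1) [-y clear] — {cam, shelf, stretcher, top}
5. foot@(1, 1) [+x clear] — {cam, foot, shelf, stretcher, top}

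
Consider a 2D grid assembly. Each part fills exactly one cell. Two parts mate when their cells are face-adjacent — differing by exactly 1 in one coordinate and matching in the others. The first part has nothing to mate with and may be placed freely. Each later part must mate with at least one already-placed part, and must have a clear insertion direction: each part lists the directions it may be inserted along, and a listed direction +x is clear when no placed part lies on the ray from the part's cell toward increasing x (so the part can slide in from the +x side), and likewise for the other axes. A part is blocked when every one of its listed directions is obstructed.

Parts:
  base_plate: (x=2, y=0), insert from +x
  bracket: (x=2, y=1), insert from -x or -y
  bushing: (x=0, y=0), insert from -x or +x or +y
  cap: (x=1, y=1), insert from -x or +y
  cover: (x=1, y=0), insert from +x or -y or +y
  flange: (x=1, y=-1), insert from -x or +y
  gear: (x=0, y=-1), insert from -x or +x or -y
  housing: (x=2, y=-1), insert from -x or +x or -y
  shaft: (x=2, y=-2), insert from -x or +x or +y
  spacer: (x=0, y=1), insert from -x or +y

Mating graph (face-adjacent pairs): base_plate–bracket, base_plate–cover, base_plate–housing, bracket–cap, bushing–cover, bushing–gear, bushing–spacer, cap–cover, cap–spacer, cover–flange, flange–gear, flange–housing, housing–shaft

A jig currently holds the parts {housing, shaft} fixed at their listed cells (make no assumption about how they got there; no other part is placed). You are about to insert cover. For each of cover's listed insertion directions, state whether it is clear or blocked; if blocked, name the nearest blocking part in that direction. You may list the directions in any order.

+x: clear; +y: clear; -y: clear

+x: ray from cover(1, 0) has no placed part ⇒ clear
-y: ray from cover(1, 0) has no placed part ⇒ clear
+y: ray from cover(1, 0) has no placed part ⇒ clear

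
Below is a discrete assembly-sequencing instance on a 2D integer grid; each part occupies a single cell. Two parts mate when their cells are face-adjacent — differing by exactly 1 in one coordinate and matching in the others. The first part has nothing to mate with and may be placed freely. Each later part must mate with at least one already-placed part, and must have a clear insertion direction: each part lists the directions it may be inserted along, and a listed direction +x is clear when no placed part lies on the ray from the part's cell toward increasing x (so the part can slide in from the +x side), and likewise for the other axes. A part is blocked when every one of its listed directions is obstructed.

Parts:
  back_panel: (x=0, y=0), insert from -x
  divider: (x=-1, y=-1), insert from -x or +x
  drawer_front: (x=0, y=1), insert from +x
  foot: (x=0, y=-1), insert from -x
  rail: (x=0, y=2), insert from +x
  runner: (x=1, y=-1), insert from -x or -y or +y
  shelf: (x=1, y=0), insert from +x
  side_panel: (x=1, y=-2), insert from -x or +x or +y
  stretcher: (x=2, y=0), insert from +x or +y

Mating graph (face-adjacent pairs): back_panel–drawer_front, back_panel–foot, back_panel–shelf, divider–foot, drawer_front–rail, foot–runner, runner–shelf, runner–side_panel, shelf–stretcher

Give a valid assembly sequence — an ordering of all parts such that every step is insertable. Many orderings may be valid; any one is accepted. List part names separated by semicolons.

rail; drawer_front; back_panel; foot; runner; divider; side_panel; shelf; stretcher

1. rail@(0, 2) [+x clear] — {rail}
2. drawer_front@(0, 1) [+x clear] — {drawer_front, rail}
3. back_panel@(0, 0) [-x clear] — {back_panel, drawer_front, rail}
4. foot@(0, -1) [-x clear] — {back_panel, drawer_front, foot, rail}
5. runner@(1, -1) [-y clear] — {back_panel, drawer_front, foot, rail, runner}
6. divider@(-1, -1) [-x clear] — {back_panel, divider, drawer_front, foot, rail, runner}
7. side_panel@(1, -2) [-x clear] — {back_panel, divider, drawer_front, foot, rail, runner, side_panel}
8. shelf@(1, 0) [+x clear] — {back_panel, divider, drawer_front, foot, rail, runner, shelf, side_panel}
9. stretcher@(2, 0) [+x clear] — {back_panel, divider, drawer_front, foot, rail, runner, shelf, side_panel, stretcher}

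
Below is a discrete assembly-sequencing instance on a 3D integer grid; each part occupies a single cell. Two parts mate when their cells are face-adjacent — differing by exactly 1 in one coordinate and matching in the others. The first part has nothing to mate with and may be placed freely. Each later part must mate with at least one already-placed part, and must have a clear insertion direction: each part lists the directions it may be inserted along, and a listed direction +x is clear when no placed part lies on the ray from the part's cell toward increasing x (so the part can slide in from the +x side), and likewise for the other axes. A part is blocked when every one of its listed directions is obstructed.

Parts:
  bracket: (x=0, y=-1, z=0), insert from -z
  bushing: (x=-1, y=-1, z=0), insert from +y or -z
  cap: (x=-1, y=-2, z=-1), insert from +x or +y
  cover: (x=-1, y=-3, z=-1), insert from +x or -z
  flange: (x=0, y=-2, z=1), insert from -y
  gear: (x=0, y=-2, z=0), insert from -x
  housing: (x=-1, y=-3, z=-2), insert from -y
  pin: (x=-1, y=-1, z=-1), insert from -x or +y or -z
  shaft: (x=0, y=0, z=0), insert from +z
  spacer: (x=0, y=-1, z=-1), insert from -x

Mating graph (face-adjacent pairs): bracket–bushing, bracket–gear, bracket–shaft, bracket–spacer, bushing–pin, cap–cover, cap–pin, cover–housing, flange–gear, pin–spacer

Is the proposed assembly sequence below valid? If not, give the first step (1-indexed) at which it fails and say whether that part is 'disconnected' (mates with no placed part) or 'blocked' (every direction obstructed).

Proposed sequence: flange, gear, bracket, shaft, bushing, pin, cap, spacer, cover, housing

1. flange@(0, -2, 1) [-y clear] — {flange}
2. gear@(0, -2, 0) [-x clear] — {flange, gear}
3. bracket@(0, -1, 0) [-z clear] — {bracket, flange, gear}
4. shaft@(0, 0, 0) [+z clear] — {bracket, flange, gear, shaft}
5. bushing@(-1, -1, 0) [+y clear] — {bracket, bushing, flange, gear, shaft}
6. pin@(-1, -1, -1) [-x clear] — {bracket, bushing, flange, gear, pin, shaft}
7. cap@(-1, -2, -1) [+x clear] — {bracket, bushing, cap, flange, gear, pin, shaft}
8. spacer@(0, -1, -1) — -x all obstructed ⇒ blocked

Invalid at step 8 (blocked)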